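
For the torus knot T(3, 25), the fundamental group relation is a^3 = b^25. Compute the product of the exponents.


The relation is a^3 = b^25.
Product of exponents = 3 * 25
= 75

75


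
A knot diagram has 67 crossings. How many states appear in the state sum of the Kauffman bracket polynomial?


Each crossing contributes 2 choices (A-smoothing or B-smoothing).
Total states = 2^67 = 147573952589676412928

147573952589676412928


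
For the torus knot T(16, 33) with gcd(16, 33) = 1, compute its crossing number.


For a torus knot T(p, q) with gcd(p,q)=1,
the crossing number is min(p*(q-1), q*(p-1)).
p*(q-1) = 16*32 = 512
q*(p-1) = 33*15 = 495
min(512, 495) = 495

495


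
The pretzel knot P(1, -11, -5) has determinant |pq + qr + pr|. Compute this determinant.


Step 1: Compute pq + qr + pr.
pq = 1*(-11) = -11
qr = (-11)*(-5) = 55
pr = 1*(-5) = -5
pq + qr + pr = -11 + 55 + (-5) = 39
Step 2: Take absolute value.
det(P(1,-11,-5)) = |39| = 39

39


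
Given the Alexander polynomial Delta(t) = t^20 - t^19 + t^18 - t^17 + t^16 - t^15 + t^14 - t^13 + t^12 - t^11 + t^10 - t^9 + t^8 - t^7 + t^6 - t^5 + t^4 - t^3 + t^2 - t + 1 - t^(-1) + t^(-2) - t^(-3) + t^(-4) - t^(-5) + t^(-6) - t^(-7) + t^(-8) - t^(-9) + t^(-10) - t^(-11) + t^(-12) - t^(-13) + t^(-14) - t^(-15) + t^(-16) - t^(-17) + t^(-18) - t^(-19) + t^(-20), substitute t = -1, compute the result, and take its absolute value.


Step 1: The polynomial has 41 terms with alternating signs, exponents from 20 down to -20.
Step 2: Substitute t = -1. The i-th term has coefficient (-1)^i and exponent (m-i),
  so its value is (-1)^i * (-1)^(m-i) = (-1)^m = 1 for every i.
Step 3: All 41 terms equal 1, so Delta(-1) = 41 * (1) = 41
Step 4: |Delta(-1)| = 41

41


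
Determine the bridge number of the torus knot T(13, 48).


The bridge number of T(p,q) is min(p,q).
min(13, 48) = 13

13


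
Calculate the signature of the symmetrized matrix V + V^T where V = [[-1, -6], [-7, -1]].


Step 1: V + V^T = [[-2, -13], [-13, -2]]
Step 2: trace = -4, det = -165
Step 3: Discriminant = (-4)^2 - 4*(-165) = 676
Step 4: Eigenvalues: 11, -15
Step 5: Signature = (# positive eigenvalues) - (# negative eigenvalues) = 0

0


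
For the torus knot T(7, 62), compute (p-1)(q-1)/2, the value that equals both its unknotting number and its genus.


For a torus knot T(p,q), both the unknotting number and genus equal (p-1)(q-1)/2.
= (7-1)(62-1)/2
= 6*61/2
= 366/2 = 183

183


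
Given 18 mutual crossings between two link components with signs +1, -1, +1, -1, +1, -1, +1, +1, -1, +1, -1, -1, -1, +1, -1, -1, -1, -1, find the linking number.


Step 1: Count positive crossings: 7
Step 2: Count negative crossings: 11
Step 3: Sum of signs = 7 - 11 = -4
Step 4: Linking number = sum/2 = -4/2 = -2

-2


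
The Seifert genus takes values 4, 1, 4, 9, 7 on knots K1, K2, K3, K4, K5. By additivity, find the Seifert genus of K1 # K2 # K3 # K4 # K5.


The Seifert genus is additive under connected sum.
Seifert genus(K1 # K2 # K3 # K4 # K5) = (4) + (1) + (4) + (9) + (7)
= 25

25


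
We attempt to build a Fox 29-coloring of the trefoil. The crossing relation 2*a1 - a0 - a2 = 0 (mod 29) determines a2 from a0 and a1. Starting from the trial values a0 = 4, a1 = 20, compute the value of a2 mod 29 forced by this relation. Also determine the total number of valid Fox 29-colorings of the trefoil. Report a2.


Step 1: Apply the given crossing relation 2*a1 - a0 - a2 = 0 (mod 29).
  a2 = 2*a1 - a0 mod 29
  a2 = 2*20 - 4 mod 29
  a2 = 40 - 4 mod 29
  a2 = 36 mod 29 = 7
Step 2: The trefoil has determinant 3.
  Number of Fox p-colorings (p prime) is p^2 if p = 3, else p.
  Since 29 does not divide 3, only trivial (constant) colorings exist.
  (So the trial a0 = 4, a1 = 20 with a0 != a1 does NOT extend to a valid coloring of the whole trefoil: the other two crossing relations require 3*(a1 - a0) = 0 (mod 29), which fails.)
  Total colorings = 29
Step 3: a2 = 7, total Fox 29-colorings = 29

7


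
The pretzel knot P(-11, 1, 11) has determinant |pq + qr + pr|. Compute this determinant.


Step 1: Compute pq + qr + pr.
pq = (-11)*1 = -11
qr = 1*11 = 11
pr = (-11)*11 = -121
pq + qr + pr = -11 + 11 + (-121) = -121
Step 2: Take absolute value.
det(P(-11,1,11)) = |-121| = 121

121


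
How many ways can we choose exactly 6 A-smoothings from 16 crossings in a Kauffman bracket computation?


We choose which 6 of 16 crossings get A-smoothings.
C(16, 6) = 16! / (6! * 10!)
= 8008

8008


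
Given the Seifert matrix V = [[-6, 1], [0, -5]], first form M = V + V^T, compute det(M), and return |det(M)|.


Step 1: Form V + V^T where V = [[-6, 1], [0, -5]]
  V^T = [[-6, 0], [1, -5]]
  V + V^T = [[-12, 1], [1, -10]]
Step 2: det(V + V^T) = (-12)*(-10) - 1*1
  = 120 - 1 = 119
Step 3: Knot determinant = |det(V + V^T)| = |119| = 119

119


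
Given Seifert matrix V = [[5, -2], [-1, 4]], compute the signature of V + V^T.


Step 1: V + V^T = [[10, -3], [-3, 8]]
Step 2: trace = 18, det = 71
Step 3: Discriminant = 18^2 - 4*71 = 40
Step 4: Eigenvalues: 12.1623, 5.83772
Step 5: Signature = (# positive eigenvalues) - (# negative eigenvalues) = 2

2


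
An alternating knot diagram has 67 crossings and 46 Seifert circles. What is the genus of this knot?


For alternating knots, g = (c - s + 1)/2.
= (67 - 46 + 1)/2
= 22/2 = 11

11


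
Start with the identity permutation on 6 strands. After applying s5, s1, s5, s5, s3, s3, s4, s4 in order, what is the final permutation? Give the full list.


Starting with identity [1, 2, 3, 4, 5, 6].
Apply generators in sequence:
  After s5: [1, 2, 3, 4, 6, 5]
  After s1: [2, 1, 3, 4, 6, 5]
  After s5: [2, 1, 3, 4, 5, 6]
  After s5: [2, 1, 3, 4, 6, 5]
  After s3: [2, 1, 4, 3, 6, 5]
  After s3: [2, 1, 3, 4, 6, 5]
  After s4: [2, 1, 3, 6, 4, 5]
  After s4: [2, 1, 3, 4, 6, 5]
Final permutation: [2, 1, 3, 4, 6, 5]

[2, 1, 3, 4, 6, 5]


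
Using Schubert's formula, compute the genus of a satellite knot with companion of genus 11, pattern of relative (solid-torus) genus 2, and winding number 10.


Schubert: g(satellite) = g_rel(pattern) + |winding| * g(companion),
where g_rel(pattern) is the genus of the pattern relative to the solid torus.
= 2 + 10 * 11
= 2 + 110 = 112

112


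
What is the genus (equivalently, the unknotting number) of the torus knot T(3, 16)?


For a torus knot T(p,q), both the unknotting number and genus equal (p-1)(q-1)/2.
= (3-1)(16-1)/2
= 2*15/2
= 30/2 = 15

15


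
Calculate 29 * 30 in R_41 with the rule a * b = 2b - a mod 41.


29 * 30 = 2*30 - 29 mod 41
= 60 - 29 mod 41
= 31 mod 41 = 31

31


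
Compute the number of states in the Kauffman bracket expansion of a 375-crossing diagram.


Each crossing contributes 2 choices (A-smoothing or B-smoothing).
Total states = 2^375 = 76957043352332967211482500195592995713046365762627825523336510555167425334955489475418488779072100860950445293568

76957043352332967211482500195592995713046365762627825523336510555167425334955489475418488779072100860950445293568


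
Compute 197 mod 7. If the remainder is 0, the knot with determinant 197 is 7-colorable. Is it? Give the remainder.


Step 1: A knot is p-colorable if and only if p divides its determinant.
Step 2: Compute 197 mod 7.
197 = 28 * 7 + 1
Step 3: 197 mod 7 = 1
Step 4: The knot is 7-colorable: no

1


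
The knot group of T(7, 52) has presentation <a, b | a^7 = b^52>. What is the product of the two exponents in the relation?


The relation is a^7 = b^52.
Product of exponents = 7 * 52
= 364

364


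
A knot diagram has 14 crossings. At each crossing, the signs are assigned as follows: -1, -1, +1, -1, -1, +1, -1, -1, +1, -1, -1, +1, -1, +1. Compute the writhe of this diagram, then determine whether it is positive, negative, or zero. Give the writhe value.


Step 1: Count positive crossings (+1).
Positive crossings: 5
Step 2: Count negative crossings (-1).
Negative crossings: 9
Step 3: Writhe = (positive) - (negative)
w = 5 - 9 = -4
Step 4: |w| = 4, and w is negative

-4


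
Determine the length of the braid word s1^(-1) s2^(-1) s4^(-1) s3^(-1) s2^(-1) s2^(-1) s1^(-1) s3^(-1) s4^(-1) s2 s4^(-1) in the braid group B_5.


The word length counts the number of generators (including inverses).
Listing each generator: s1^(-1), s2^(-1), s4^(-1), s3^(-1), s2^(-1), s2^(-1), s1^(-1), s3^(-1), s4^(-1), s2, s4^(-1)
There are 11 generators in this braid word.

11


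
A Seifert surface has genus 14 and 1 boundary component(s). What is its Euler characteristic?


chi = 2 - 2g - b
= 2 - 2*14 - 1
= 2 - 28 - 1 = -27

-27


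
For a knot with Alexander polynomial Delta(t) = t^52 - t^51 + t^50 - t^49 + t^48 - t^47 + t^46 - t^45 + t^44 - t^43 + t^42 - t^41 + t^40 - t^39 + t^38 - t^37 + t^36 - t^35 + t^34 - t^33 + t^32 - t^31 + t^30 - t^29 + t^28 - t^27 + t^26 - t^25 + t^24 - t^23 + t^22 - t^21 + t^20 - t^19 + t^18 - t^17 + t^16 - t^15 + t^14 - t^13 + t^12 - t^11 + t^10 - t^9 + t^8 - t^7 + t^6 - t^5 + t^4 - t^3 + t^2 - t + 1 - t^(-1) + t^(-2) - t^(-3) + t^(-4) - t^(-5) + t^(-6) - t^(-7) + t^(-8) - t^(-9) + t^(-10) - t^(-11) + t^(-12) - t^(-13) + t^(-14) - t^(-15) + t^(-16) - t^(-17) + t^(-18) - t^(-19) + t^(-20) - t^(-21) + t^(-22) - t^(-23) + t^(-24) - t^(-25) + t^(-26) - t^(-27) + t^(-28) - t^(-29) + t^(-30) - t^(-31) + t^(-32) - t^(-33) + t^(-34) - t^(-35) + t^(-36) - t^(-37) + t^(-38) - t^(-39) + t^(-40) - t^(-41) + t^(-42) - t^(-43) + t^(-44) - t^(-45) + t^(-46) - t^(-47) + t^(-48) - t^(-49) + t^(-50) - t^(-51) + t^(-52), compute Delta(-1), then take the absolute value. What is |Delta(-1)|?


Step 1: The polynomial has 105 terms with alternating signs, exponents from 52 down to -52.
Step 2: Substitute t = -1. The i-th term has coefficient (-1)^i and exponent (m-i),
  so its value is (-1)^i * (-1)^(m-i) = (-1)^m = 1 for every i.
Step 3: All 105 terms equal 1, so Delta(-1) = 105 * (1) = 105
Step 4: |Delta(-1)| = 105

105


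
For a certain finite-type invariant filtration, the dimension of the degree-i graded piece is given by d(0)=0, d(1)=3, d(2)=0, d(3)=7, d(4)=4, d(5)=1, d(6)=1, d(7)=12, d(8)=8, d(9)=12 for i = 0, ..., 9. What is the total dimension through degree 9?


Total dimension = d(0) + d(1) + ... + d(9)
= 0 + 3 + 0 + 7 + 4 + 1 + 1 + 12 + 8 + 12
= 48

48


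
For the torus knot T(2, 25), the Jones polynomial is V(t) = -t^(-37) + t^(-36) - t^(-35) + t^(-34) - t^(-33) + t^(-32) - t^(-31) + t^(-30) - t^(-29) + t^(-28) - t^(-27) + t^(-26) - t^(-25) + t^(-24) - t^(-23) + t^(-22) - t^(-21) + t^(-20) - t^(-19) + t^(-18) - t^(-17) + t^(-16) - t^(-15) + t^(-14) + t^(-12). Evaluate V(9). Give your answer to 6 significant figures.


Substituting t = 9 into V(t) = -t^(-37) + t^(-36) - t^(-35) + t^(-34) - t^(-33) + t^(-32) - t^(-31) + t^(-30) - t^(-29) + t^(-28) - t^(-27) + t^(-26) - t^(-25) + t^(-24) - t^(-23) + t^(-22) - t^(-21) + t^(-20) - t^(-19) + t^(-18) - t^(-17) + t^(-16) - t^(-15) + t^(-14) + t^(-12):
  (-)t^(-37) = -4.93205e-36
  (+)t^(-36) = 4.43884e-35
  (-)t^(-35) = -3.99496e-34
  (+)t^(-34) = 3.59546e-33
  (-)t^(-33) = -3.23592e-32
  (+)t^(-32) = 2.91232e-31
  (-)t^(-31) = -2.62109e-30
  (+)t^(-30) = 2.35898e-29
  (-)t^(-29) = -2.12308e-28
  (+)t^(-28) = 1.91078e-27
  (-)t^(-27) = -1.7197e-26
  (+)t^(-26) = 1.54773e-25
  (-)t^(-25) = -1.39296e-24
  (+)t^(-24) = 1.25366e-23
  (-)t^(-23) = -1.12829e-22
  (+)t^(-22) = 1.01546e-21
  (-)t^(-21) = -9.13918e-21
  (+)t^(-20) = 8.22526e-20
  (-)t^(-19) = -7.40274e-19
  (+)t^(-18) = 6.66246e-18
  (-)t^(-17) = -5.99622e-17
  (+)t^(-16) = 5.3966e-16
  (-)t^(-15) = -4.85694e-15
  (+)t^(-14) = 4.37124e-14
  (+)t^(-12) = 3.54071e-12
Sum = (-4.93205e-36) + (4.43884e-35) + (-3.99496e-34) + (3.59546e-33) + (-3.23592e-32) + (2.91232e-31) + (-2.62109e-30) + (2.35898e-29) + (-2.12308e-28) + (1.91078e-27) + (-1.7197e-26) + (1.54773e-25) + (-1.39296e-24) + (1.25366e-23) + (-1.12829e-22) + (1.01546e-21) + (-9.13918e-21) + (8.22526e-20) + (-7.40274e-19) + (6.66246e-18) + (-5.99622e-17) + (5.3966e-16) + (-4.85694e-15) + (4.37124e-14) + (3.54071e-12)
= 3.580047341e-12
Rounded to 6 significant figures: 3.58005e-12

3.58005e-12


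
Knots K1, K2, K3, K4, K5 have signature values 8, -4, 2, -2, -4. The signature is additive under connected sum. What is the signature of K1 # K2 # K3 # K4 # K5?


The signature is additive under connected sum.
signature(K1 # K2 # K3 # K4 # K5) = (8) + (-4) + (2) + (-2) + (-4)
= 0

0


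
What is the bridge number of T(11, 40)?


The bridge number of T(p,q) is min(p,q).
min(11, 40) = 11

11


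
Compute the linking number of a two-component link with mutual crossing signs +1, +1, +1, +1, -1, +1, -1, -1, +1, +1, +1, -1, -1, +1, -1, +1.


Step 1: Count positive crossings: 10
Step 2: Count negative crossings: 6
Step 3: Sum of signs = 10 - 6 = 4
Step 4: Linking number = sum/2 = 4/2 = 2

2


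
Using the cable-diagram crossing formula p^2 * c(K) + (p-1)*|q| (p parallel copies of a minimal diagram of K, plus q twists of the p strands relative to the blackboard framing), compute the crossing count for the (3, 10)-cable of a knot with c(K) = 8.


Step 1: Each of the c(K) crossings of the companion diagram becomes p*p = p^2 crossings among the p parallel strands, and each of the |q| twists s_1 s_2 ... s_(p-1) adds (p-1) crossings.
  Crossings = p^2 * c(K) + (p-1)*|q|
Step 2: = 3^2 * 8 + (3-1)*10
Step 3: = 9*8 + 2*10
Step 4: = 72 + 20 = 92

92


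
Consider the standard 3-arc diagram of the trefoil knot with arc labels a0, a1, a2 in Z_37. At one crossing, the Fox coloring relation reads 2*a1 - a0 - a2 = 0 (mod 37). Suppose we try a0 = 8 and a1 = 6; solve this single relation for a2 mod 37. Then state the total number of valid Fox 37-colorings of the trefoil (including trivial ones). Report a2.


Step 1: Apply the given crossing relation 2*a1 - a0 - a2 = 0 (mod 37).
  a2 = 2*a1 - a0 mod 37
  a2 = 2*6 - 8 mod 37
  a2 = 12 - 8 mod 37
  a2 = 4 mod 37 = 4
Step 2: The trefoil has determinant 3.
  Number of Fox p-colorings (p prime) is p^2 if p = 3, else p.
  Since 37 does not divide 3, only trivial (constant) colorings exist.
  (So the trial a0 = 8, a1 = 6 with a0 != a1 does NOT extend to a valid coloring of the whole trefoil: the other two crossing relations require 3*(a1 - a0) = 0 (mod 37), which fails.)
  Total colorings = 37
Step 3: a2 = 4, total Fox 37-colorings = 37

4


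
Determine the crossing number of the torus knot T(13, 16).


For a torus knot T(p, q) with gcd(p,q)=1,
the crossing number is min(p*(q-1), q*(p-1)).
p*(q-1) = 13*15 = 195
q*(p-1) = 16*12 = 192
min(195, 192) = 192

192


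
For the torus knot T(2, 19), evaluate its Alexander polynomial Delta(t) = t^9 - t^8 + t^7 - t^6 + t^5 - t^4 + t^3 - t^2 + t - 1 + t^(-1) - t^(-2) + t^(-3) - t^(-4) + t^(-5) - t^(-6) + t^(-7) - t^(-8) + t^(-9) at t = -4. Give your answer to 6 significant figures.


Substituting t = -4 into Delta(t) = t^9 - t^8 + t^7 - t^6 + t^5 - t^4 + t^3 - t^2 + t - 1 + t^(-1) - t^(-2) + t^(-3) - t^(-4) + t^(-5) - t^(-6) + t^(-7) - t^(-8) + t^(-9):
Term values: (-262144) + (-65536) + (-16384) + (-4096) + (-1024) + (-256) + (-64) + (-16) + (-4) + (-1) + (-0.25) + (-0.0625) + (-0.015625) + (-0.00390625) + (-0.000976562) + (-0.000244141) + (-6.10352e-05) + (-1.52588e-05) + (-3.8147e-06)
Sum = -349525.3333
Rounded to 6 significant figures: -349525

-349525


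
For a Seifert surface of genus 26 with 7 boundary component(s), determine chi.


chi = 2 - 2g - b
= 2 - 2*26 - 7
= 2 - 52 - 7 = -57

-57


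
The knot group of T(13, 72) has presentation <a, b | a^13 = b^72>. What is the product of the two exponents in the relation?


The relation is a^13 = b^72.
Product of exponents = 13 * 72
= 936

936


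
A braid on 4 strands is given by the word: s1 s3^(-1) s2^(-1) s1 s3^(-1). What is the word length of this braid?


The word length counts the number of generators (including inverses).
Listing each generator: s1, s3^(-1), s2^(-1), s1, s3^(-1)
There are 5 generators in this braid word.

5


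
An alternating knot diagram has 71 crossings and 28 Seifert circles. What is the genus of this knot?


For alternating knots, g = (c - s + 1)/2.
= (71 - 28 + 1)/2
= 44/2 = 22

22


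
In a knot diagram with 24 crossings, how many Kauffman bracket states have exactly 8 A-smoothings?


We choose which 8 of 24 crossings get A-smoothings.
C(24, 8) = 24! / (8! * 16!)
= 735471

735471


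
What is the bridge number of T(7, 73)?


The bridge number of T(p,q) is min(p,q).
min(7, 73) = 7

7


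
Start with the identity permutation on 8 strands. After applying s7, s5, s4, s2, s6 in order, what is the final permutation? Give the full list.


Starting with identity [1, 2, 3, 4, 5, 6, 7, 8].
Apply generators in sequence:
  After s7: [1, 2, 3, 4, 5, 6, 8, 7]
  After s5: [1, 2, 3, 4, 6, 5, 8, 7]
  After s4: [1, 2, 3, 6, 4, 5, 8, 7]
  After s2: [1, 3, 2, 6, 4, 5, 8, 7]
  After s6: [1, 3, 2, 6, 4, 8, 5, 7]
Final permutation: [1, 3, 2, 6, 4, 8, 5, 7]

[1, 3, 2, 6, 4, 8, 5, 7]


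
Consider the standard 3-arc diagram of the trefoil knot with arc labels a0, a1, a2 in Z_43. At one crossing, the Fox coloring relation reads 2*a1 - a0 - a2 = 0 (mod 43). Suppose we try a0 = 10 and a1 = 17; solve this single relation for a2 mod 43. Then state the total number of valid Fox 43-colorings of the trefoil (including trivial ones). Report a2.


Step 1: Apply the given crossing relation 2*a1 - a0 - a2 = 0 (mod 43).
  a2 = 2*a1 - a0 mod 43
  a2 = 2*17 - 10 mod 43
  a2 = 34 - 10 mod 43
  a2 = 24 mod 43 = 24
Step 2: The trefoil has determinant 3.
  Number of Fox p-colorings (p prime) is p^2 if p = 3, else p.
  Since 43 does not divide 3, only trivial (constant) colorings exist.
  (So the trial a0 = 10, a1 = 17 with a0 != a1 does NOT extend to a valid coloring of the whole trefoil: the other two crossing relations require 3*(a1 - a0) = 0 (mod 43), which fails.)
  Total colorings = 43
Step 3: a2 = 24, total Fox 43-colorings = 43

24


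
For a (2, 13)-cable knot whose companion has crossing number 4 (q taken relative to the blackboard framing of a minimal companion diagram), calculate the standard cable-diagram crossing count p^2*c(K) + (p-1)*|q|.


Step 1: Each of the c(K) crossings of the companion diagram becomes p*p = p^2 crossings among the p parallel strands, and each of the |q| twists s_1 s_2 ... s_(p-1) adds (p-1) crossings.
  Crossings = p^2 * c(K) + (p-1)*|q|
Step 2: = 2^2 * 4 + (2-1)*13
Step 3: = 4*4 + 1*13
Step 4: = 16 + 13 = 29

29


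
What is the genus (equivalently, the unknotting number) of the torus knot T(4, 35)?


For a torus knot T(p,q), both the unknotting number and genus equal (p-1)(q-1)/2.
= (4-1)(35-1)/2
= 3*34/2
= 102/2 = 51

51


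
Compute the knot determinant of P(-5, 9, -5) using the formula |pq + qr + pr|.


Step 1: Compute pq + qr + pr.
pq = (-5)*9 = -45
qr = 9*(-5) = -45
pr = (-5)*(-5) = 25
pq + qr + pr = -45 + (-45) + 25 = -65
Step 2: Take absolute value.
det(P(-5,9,-5)) = |-65| = 65

65


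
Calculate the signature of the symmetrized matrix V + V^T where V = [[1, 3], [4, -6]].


Step 1: V + V^T = [[2, 7], [7, -12]]
Step 2: trace = -10, det = -73
Step 3: Discriminant = (-10)^2 - 4*(-73) = 392
Step 4: Eigenvalues: 4.89949, -14.8995
Step 5: Signature = (# positive eigenvalues) - (# negative eigenvalues) = 0

0


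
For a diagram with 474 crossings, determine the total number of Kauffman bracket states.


Each crossing contributes 2 choices (A-smoothing or B-smoothing).
Total states = 2^474 = 48777321098687378615337456715518223527321845979140174232174327494146433419058837814379782860367062049372295798771978482741374619988879457910784

48777321098687378615337456715518223527321845979140174232174327494146433419058837814379782860367062049372295798771978482741374619988879457910784


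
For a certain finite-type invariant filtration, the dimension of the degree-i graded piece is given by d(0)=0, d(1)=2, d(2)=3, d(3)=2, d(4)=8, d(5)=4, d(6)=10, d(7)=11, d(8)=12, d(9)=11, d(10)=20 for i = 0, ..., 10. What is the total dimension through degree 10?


Total dimension = d(0) + d(1) + ... + d(10)
= 0 + 2 + 3 + 2 + 8 + 4 + 10 + 11 + 12 + 11 + 20
= 83

83


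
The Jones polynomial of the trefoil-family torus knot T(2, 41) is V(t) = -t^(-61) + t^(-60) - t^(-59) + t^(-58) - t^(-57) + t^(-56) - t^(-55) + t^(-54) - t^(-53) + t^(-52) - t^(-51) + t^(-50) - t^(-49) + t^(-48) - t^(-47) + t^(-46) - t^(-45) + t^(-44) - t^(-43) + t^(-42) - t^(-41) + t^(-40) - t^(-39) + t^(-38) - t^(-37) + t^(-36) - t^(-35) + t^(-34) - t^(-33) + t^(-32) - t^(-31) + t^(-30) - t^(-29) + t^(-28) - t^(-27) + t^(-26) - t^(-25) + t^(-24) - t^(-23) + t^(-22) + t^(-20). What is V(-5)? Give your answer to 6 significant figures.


Substituting t = -5 into V(t) = -t^(-61) + t^(-60) - t^(-59) + t^(-58) - t^(-57) + t^(-56) - t^(-55) + t^(-54) - t^(-53) + t^(-52) - t^(-51) + t^(-50) - t^(-49) + t^(-48) - t^(-47) + t^(-46) - t^(-45) + t^(-44) - t^(-43) + t^(-42) - t^(-41) + t^(-40) - t^(-39) + t^(-38) - t^(-37) + t^(-36) - t^(-35) + t^(-34) - t^(-33) + t^(-32) - t^(-31) + t^(-30) - t^(-29) + t^(-28) - t^(-27) + t^(-26) - t^(-25) + t^(-24) - t^(-23) + t^(-22) + t^(-20):
  (-)t^(-61) = 2.30584e-43
  (+)t^(-60) = 1.15292e-42
  (-)t^(-59) = 5.76461e-42
  (+)t^(-58) = 2.8823e-41
  (-)t^(-57) = 1.44115e-40
  (+)t^(-56) = 7.20576e-40
  (-)t^(-55) = 3.60288e-39
  (+)t^(-54) = 1.80144e-38
  (-)t^(-53) = 9.0072e-38
  (+)t^(-52) = 4.5036e-37
  (-)t^(-51) = 2.2518e-36
  (+)t^(-50) = 1.1259e-35
  (-)t^(-49) = 5.6295e-35
  (+)t^(-48) = 2.81475e-34
  (-)t^(-47) = 1.40737e-33
  (+)t^(-46) = 7.03687e-33
  (-)t^(-45) = 3.51844e-32
  (+)t^(-44) = 1.75922e-31
  (-)t^(-43) = 8.79609e-31
  (+)t^(-42) = 4.39805e-30
  (-)t^(-41) = 2.19902e-29
  (+)t^(-40) = 1.09951e-28
  (-)t^(-39) = 5.49756e-28
  (+)t^(-38) = 2.74878e-27
  (-)t^(-37) = 1.37439e-26
  (+)t^(-36) = 6.87195e-26
  (-)t^(-35) = 3.43597e-25
  (+)t^(-34) = 1.71799e-24
  (-)t^(-33) = 8.58993e-24
  (+)t^(-32) = 4.29497e-23
  (-)t^(-31) = 2.14748e-22
  (+)t^(-30) = 1.07374e-21
  (-)t^(-29) = 5.36871e-21
  (+)t^(-28) = 2.68435e-20
  (-)t^(-27) = 1.34218e-19
  (+)t^(-26) = 6.71089e-19
  (-)t^(-25) = 3.35544e-18
  (+)t^(-24) = 1.67772e-17
  (-)t^(-23) = 8.38861e-17
  (+)t^(-22) = 4.1943e-16
  (+)t^(-20) = 1.04858e-14
Sum = (2.30584e-43) + (1.15292e-42) + (5.76461e-42) + (2.8823e-41) + (1.44115e-40) + (7.20576e-40) + (3.60288e-39) + (1.80144e-38) + (9.0072e-38) + (4.5036e-37) + (2.2518e-36) + (1.1259e-35) + (5.6295e-35) + (2.81475e-34) + (1.40737e-33) + (7.03687e-33) + (3.51844e-32) + (1.75922e-31) + (8.79609e-31) + (4.39805e-30) + (2.19902e-29) + (1.09951e-28) + (5.49756e-28) + (2.74878e-27) + (1.37439e-26) + (6.87195e-26) + (3.43597e-25) + (1.71799e-24) + (8.58993e-24) + (4.29497e-23) + (2.14748e-22) + (1.07374e-21) + (5.36871e-21) + (2.68435e-20) + (1.34218e-19) + (6.71089e-19) + (3.35544e-18) + (1.67772e-17) + (8.38861e-17) + (4.1943e-16) + (1.04858e-14)
= 1.1010048e-14
Rounded to 6 significant figures: 1.101e-14

1.101e-14


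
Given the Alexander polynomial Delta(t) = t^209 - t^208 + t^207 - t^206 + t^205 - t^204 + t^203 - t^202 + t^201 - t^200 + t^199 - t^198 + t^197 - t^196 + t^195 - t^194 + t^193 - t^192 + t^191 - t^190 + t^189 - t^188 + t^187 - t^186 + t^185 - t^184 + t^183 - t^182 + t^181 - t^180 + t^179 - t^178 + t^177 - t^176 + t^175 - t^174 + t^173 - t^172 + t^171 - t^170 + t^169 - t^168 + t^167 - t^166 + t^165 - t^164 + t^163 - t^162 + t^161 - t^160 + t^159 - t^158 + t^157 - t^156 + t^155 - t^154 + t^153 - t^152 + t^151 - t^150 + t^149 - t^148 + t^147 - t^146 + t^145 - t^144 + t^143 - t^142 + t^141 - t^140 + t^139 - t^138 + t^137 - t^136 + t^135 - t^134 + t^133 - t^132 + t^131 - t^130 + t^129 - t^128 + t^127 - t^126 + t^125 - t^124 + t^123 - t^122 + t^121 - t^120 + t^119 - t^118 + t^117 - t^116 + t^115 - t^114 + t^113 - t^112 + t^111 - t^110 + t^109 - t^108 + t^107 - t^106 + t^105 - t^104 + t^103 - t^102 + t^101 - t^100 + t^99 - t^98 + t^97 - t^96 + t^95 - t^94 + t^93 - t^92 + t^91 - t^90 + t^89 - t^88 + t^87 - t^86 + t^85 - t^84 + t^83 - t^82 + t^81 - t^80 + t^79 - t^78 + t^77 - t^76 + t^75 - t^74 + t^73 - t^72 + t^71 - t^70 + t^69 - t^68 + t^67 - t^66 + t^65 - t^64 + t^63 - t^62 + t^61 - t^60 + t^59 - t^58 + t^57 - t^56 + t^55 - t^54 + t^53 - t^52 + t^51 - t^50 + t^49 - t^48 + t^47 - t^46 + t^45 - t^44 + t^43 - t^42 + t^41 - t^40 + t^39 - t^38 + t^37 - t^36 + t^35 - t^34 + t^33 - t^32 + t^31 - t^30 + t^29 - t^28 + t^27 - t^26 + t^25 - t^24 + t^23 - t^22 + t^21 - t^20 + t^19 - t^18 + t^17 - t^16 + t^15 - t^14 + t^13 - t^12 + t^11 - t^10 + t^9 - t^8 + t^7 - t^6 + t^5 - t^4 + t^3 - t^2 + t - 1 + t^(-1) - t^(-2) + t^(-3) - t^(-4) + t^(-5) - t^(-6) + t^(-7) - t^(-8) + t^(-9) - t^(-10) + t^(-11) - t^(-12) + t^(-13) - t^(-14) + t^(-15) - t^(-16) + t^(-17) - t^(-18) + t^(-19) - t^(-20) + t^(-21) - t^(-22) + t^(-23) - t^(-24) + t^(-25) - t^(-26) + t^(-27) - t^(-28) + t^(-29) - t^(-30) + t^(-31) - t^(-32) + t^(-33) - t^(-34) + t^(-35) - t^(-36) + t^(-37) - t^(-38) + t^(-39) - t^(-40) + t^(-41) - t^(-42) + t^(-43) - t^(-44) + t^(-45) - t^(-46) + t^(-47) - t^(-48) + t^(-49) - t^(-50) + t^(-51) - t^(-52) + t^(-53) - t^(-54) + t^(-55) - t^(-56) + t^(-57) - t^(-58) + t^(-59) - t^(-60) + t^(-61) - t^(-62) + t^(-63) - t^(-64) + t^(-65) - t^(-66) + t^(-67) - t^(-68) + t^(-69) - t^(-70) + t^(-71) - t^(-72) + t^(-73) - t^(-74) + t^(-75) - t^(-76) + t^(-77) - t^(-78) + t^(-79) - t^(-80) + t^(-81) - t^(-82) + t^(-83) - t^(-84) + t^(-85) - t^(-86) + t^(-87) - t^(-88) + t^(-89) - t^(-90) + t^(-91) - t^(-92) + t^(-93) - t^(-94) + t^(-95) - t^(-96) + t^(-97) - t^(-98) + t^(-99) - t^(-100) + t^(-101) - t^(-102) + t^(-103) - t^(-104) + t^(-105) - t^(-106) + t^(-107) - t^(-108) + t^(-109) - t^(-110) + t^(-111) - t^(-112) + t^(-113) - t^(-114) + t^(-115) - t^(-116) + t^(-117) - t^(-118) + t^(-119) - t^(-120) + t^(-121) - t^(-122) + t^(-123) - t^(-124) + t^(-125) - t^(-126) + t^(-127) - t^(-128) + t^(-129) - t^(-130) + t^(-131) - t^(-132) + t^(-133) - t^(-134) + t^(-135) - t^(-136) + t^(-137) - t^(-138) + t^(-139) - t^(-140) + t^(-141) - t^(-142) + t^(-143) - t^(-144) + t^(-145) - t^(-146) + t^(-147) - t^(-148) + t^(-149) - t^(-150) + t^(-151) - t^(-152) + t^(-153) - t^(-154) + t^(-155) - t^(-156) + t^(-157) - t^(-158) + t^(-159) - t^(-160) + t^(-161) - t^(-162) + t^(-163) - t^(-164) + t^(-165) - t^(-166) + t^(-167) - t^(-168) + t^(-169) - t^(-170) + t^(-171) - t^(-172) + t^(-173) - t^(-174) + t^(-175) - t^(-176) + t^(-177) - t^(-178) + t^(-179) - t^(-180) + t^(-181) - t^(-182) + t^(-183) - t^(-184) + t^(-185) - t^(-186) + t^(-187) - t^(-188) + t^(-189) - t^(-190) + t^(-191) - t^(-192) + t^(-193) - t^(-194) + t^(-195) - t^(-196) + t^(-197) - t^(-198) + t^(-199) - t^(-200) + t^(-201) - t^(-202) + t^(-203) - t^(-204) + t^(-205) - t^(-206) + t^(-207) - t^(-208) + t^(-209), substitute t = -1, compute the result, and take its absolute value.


Step 1: The polynomial has 419 terms with alternating signs, exponents from 209 down to -209.
Step 2: Substitute t = -1. The i-th term has coefficient (-1)^i and exponent (m-i),
  so its value is (-1)^i * (-1)^(m-i) = (-1)^m = -1 for every i.
Step 3: All 419 terms equal -1, so Delta(-1) = 419 * (-1) = -419
Step 4: |Delta(-1)| = 419

419


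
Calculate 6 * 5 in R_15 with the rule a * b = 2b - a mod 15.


6 * 5 = 2*5 - 6 mod 15
= 10 - 6 mod 15
= 4 mod 15 = 4

4


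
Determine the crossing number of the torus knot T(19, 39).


For a torus knot T(p, q) with gcd(p,q)=1,
the crossing number is min(p*(q-1), q*(p-1)).
p*(q-1) = 19*38 = 722
q*(p-1) = 39*18 = 702
min(722, 702) = 702

702


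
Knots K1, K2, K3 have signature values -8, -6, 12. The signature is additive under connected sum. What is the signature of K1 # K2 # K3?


The signature is additive under connected sum.
signature(K1 # K2 # K3) = (-8) + (-6) + (12)
= -2

-2


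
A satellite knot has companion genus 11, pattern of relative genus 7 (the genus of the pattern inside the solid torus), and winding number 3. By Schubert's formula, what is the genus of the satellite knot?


Schubert: g(satellite) = g_rel(pattern) + |winding| * g(companion),
where g_rel(pattern) is the genus of the pattern relative to the solid torus.
= 7 + 3 * 11
= 7 + 33 = 40

40


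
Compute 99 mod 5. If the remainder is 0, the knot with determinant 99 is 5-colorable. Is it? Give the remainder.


Step 1: A knot is p-colorable if and only if p divides its determinant.
Step 2: Compute 99 mod 5.
99 = 19 * 5 + 4
Step 3: 99 mod 5 = 4
Step 4: The knot is 5-colorable: no

4


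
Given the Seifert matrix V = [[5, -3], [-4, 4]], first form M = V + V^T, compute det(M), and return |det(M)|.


Step 1: Form V + V^T where V = [[5, -3], [-4, 4]]
  V^T = [[5, -4], [-3, 4]]
  V + V^T = [[10, -7], [-7, 8]]
Step 2: det(V + V^T) = 10*8 - (-7)*(-7)
  = 80 - 49 = 31
Step 3: Knot determinant = |det(V + V^T)| = |31| = 31

31


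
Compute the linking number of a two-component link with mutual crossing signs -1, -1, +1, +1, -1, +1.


Step 1: Count positive crossings: 3
Step 2: Count negative crossings: 3
Step 3: Sum of signs = 3 - 3 = 0
Step 4: Linking number = sum/2 = 0/2 = 0

0


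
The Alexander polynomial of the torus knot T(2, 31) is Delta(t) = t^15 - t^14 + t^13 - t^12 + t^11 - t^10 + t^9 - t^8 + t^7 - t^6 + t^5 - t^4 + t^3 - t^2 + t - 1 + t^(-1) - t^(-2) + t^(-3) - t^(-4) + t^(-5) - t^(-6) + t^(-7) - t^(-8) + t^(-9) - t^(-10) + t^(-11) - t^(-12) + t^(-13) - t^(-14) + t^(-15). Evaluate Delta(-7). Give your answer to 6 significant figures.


Substituting t = -7 into Delta(t) = t^15 - t^14 + t^13 - t^12 + t^11 - t^10 + t^9 - t^8 + t^7 - t^6 + t^5 - t^4 + t^3 - t^2 + t - 1 + t^(-1) - t^(-2) + t^(-3) - t^(-4) + t^(-5) - t^(-6) + t^(-7) - t^(-8) + t^(-9) - t^(-10) + t^(-11) - t^(-12) + t^(-13) - t^(-14) + t^(-15):
Term values: (-4747561509943) + (-678223072849) + (-96889010407) + (-13841287201) + (-1977326743) + (-282475249) + (-40353607) + (-5764801) + (-823543) + (-117649) + (-16807) + (-2401) + (-343) + (-49) + (-7) + (-1) + (-0.142857) + (-0.0204082) + (-0.00291545) + (-0.000416493) + (-5.9499e-05) + (-8.49986e-06) + (-1.21427e-06) + (-1.73467e-07) + (-2.47809e-08) + (-3.54013e-09) + (-5.05733e-10) + (-7.22476e-11) + (-1.03211e-11) + (-1.47444e-12) + (-2.10634e-13)
Sum = -5.538821762e+12
Rounded to 6 significant figures: -5.53882e+12

-5.53882e+12


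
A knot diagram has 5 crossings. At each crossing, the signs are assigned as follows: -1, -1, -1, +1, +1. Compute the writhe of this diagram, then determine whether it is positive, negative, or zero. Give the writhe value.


Step 1: Count positive crossings (+1).
Positive crossings: 2
Step 2: Count negative crossings (-1).
Negative crossings: 3
Step 3: Writhe = (positive) - (negative)
w = 2 - 3 = -1
Step 4: |w| = 1, and w is negative

-1


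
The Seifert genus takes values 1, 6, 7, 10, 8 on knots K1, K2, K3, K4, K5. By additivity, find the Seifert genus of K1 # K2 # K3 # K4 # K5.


The Seifert genus is additive under connected sum.
Seifert genus(K1 # K2 # K3 # K4 # K5) = (1) + (6) + (7) + (10) + (8)
= 32

32


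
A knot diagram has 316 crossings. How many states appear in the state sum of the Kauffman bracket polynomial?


Each crossing contributes 2 choices (A-smoothing or B-smoothing).
Total states = 2^316 = 133499189745056880149688856635597007162669032647290798121690100488888732861290034376435130433536

133499189745056880149688856635597007162669032647290798121690100488888732861290034376435130433536


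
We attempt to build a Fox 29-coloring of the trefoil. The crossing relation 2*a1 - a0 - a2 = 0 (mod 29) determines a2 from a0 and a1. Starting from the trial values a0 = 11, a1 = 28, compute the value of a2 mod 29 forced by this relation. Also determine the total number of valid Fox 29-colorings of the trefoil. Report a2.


Step 1: Apply the given crossing relation 2*a1 - a0 - a2 = 0 (mod 29).
  a2 = 2*a1 - a0 mod 29
  a2 = 2*28 - 11 mod 29
  a2 = 56 - 11 mod 29
  a2 = 45 mod 29 = 16
Step 2: The trefoil has determinant 3.
  Number of Fox p-colorings (p prime) is p^2 if p = 3, else p.
  Since 29 does not divide 3, only trivial (constant) colorings exist.
  (So the trial a0 = 11, a1 = 28 with a0 != a1 does NOT extend to a valid coloring of the whole trefoil: the other two crossing relations require 3*(a1 - a0) = 0 (mod 29), which fails.)
  Total colorings = 29
Step 3: a2 = 16, total Fox 29-colorings = 29

16


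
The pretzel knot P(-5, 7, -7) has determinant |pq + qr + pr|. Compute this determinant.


Step 1: Compute pq + qr + pr.
pq = (-5)*7 = -35
qr = 7*(-7) = -49
pr = (-5)*(-7) = 35
pq + qr + pr = -35 + (-49) + 35 = -49
Step 2: Take absolute value.
det(P(-5,7,-7)) = |-49| = 49

49


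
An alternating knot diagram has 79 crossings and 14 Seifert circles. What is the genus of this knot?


For alternating knots, g = (c - s + 1)/2.
= (79 - 14 + 1)/2
= 66/2 = 33

33


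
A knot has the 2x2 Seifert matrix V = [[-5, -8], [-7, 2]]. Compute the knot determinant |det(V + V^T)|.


Step 1: Form V + V^T where V = [[-5, -8], [-7, 2]]
  V^T = [[-5, -7], [-8, 2]]
  V + V^T = [[-10, -15], [-15, 4]]
Step 2: det(V + V^T) = (-10)*4 - (-15)*(-15)
  = -40 - 225 = -265
Step 3: Knot determinant = |det(V + V^T)| = |-265| = 265

265


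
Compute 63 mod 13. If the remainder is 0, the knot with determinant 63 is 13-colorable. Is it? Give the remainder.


Step 1: A knot is p-colorable if and only if p divides its determinant.
Step 2: Compute 63 mod 13.
63 = 4 * 13 + 11
Step 3: 63 mod 13 = 11
Step 4: The knot is 13-colorable: no

11


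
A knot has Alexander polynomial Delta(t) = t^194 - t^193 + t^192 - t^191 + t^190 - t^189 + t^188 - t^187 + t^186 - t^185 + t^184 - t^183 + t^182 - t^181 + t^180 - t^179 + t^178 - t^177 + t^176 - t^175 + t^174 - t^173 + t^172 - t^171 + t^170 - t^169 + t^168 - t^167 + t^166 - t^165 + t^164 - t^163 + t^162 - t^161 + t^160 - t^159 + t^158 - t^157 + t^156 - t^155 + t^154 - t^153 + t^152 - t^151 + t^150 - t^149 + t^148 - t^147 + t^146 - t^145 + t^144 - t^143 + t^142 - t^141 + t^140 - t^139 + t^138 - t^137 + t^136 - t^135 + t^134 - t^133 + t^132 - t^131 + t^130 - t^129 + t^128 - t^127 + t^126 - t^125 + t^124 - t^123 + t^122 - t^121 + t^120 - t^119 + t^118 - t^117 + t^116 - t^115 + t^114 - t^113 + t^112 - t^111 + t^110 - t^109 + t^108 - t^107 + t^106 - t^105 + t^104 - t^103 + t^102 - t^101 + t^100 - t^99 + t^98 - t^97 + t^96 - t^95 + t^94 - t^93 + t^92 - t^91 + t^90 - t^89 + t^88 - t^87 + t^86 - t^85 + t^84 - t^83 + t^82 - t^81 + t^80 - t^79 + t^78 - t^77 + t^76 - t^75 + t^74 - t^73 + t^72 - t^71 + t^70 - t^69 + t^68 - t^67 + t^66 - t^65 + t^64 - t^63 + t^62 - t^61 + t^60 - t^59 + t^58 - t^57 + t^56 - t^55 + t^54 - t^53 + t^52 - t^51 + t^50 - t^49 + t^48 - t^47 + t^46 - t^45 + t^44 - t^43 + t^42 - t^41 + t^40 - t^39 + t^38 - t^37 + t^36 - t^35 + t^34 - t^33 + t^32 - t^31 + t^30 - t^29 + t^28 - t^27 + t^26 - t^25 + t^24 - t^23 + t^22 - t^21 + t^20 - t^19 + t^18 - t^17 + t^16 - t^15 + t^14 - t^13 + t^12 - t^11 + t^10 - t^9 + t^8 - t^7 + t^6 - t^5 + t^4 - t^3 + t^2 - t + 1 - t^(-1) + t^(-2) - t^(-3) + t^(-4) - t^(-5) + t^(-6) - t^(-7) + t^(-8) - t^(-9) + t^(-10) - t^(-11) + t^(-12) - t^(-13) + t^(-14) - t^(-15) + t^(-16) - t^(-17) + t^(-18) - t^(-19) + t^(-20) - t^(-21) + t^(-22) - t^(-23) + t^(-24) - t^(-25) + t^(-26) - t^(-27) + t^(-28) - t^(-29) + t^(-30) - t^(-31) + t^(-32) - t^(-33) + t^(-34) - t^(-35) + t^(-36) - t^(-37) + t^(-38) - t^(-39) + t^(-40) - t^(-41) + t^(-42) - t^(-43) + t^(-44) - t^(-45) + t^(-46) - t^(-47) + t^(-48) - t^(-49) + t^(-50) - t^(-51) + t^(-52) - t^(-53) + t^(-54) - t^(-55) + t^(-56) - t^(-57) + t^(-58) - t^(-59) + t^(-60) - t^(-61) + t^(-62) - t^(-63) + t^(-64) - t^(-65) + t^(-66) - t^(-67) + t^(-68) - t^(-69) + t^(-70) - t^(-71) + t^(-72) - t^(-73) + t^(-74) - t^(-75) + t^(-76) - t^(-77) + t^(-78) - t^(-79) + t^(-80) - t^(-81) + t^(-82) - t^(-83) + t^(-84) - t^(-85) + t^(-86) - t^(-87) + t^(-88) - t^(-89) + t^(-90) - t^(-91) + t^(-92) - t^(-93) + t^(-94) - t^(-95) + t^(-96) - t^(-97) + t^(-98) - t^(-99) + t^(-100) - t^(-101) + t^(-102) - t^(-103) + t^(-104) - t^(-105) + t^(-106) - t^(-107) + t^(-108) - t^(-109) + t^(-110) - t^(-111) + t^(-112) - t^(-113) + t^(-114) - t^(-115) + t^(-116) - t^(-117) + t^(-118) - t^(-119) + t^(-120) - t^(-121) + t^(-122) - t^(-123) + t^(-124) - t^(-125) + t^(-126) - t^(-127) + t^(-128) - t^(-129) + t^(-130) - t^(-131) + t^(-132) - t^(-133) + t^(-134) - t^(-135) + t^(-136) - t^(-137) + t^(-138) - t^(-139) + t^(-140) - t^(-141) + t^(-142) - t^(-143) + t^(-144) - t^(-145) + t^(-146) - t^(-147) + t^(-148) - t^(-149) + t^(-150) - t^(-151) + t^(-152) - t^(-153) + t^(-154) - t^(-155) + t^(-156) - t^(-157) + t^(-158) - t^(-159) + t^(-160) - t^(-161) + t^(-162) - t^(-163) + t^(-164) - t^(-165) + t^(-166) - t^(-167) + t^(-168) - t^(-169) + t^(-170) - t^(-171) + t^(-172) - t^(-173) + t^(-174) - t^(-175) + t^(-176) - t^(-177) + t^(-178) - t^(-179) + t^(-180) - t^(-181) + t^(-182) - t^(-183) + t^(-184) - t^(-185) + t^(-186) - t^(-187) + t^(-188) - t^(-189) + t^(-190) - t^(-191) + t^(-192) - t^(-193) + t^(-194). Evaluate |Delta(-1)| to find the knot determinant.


Step 1: The polynomial has 389 terms with alternating signs, exponents from 194 down to -194.
Step 2: Substitute t = -1. The i-th term has coefficient (-1)^i and exponent (m-i),
  so its value is (-1)^i * (-1)^(m-i) = (-1)^m = 1 for every i.
Step 3: All 389 terms equal 1, so Delta(-1) = 389 * (1) = 389
Step 4: |Delta(-1)| = 389

389


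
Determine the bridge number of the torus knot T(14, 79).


The bridge number of T(p,q) is min(p,q).
min(14, 79) = 14

14


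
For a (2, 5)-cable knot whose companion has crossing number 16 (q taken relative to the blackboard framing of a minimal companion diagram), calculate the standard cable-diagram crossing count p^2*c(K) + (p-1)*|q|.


Step 1: Each of the c(K) crossings of the companion diagram becomes p*p = p^2 crossings among the p parallel strands, and each of the |q| twists s_1 s_2 ... s_(p-1) adds (p-1) crossings.
  Crossings = p^2 * c(K) + (p-1)*|q|
Step 2: = 2^2 * 16 + (2-1)*5
Step 3: = 4*16 + 1*5
Step 4: = 64 + 5 = 69

69


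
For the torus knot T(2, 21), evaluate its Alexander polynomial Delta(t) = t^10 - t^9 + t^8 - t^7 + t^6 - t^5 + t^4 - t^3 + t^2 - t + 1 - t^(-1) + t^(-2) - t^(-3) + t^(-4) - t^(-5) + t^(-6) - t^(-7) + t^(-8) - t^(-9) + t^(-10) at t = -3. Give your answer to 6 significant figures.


Substituting t = -3 into Delta(t) = t^10 - t^9 + t^8 - t^7 + t^6 - t^5 + t^4 - t^3 + t^2 - t + 1 - t^(-1) + t^(-2) - t^(-3) + t^(-4) - t^(-5) + t^(-6) - t^(-7) + t^(-8) - t^(-9) + t^(-10):
Term values: (59049) + (19683) + (6561) + (2187) + (729) + (243) + (81) + (27) + (9) + (3) + (1) + (0.333333) + (0.111111) + (0.037037) + (0.0123457) + (0.00411523) + (0.00137174) + (0.000457247) + (0.000152416) + (5.08053e-05) + (1.69351e-05)
Sum = 88573.49999
Rounded to 6 significant figures: 88573.5

88573.5


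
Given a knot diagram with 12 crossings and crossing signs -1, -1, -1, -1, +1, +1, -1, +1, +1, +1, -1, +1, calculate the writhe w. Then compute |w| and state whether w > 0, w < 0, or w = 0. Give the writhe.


Step 1: Count positive crossings (+1).
Positive crossings: 6
Step 2: Count negative crossings (-1).
Negative crossings: 6
Step 3: Writhe = (positive) - (negative)
w = 6 - 6 = 0
Step 4: |w| = 0, and w is zero

0


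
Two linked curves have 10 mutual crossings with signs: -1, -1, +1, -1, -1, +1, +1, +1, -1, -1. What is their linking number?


Step 1: Count positive crossings: 4
Step 2: Count negative crossings: 6
Step 3: Sum of signs = 4 - 6 = -2
Step 4: Linking number = sum/2 = -2/2 = -1

-1


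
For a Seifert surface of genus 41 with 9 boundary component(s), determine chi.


chi = 2 - 2g - b
= 2 - 2*41 - 9
= 2 - 82 - 9 = -89

-89


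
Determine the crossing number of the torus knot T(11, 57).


For a torus knot T(p, q) with gcd(p,q)=1,
the crossing number is min(p*(q-1), q*(p-1)).
p*(q-1) = 11*56 = 616
q*(p-1) = 57*10 = 570
min(616, 570) = 570

570


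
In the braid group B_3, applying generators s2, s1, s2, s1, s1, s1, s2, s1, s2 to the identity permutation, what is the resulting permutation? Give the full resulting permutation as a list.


Starting with identity [1, 2, 3].
Apply generators in sequence:
  After s2: [1, 3, 2]
  After s1: [3, 1, 2]
  After s2: [3, 2, 1]
  After s1: [2, 3, 1]
  After s1: [3, 2, 1]
  After s1: [2, 3, 1]
  After s2: [2, 1, 3]
  After s1: [1, 2, 3]
  After s2: [1, 3, 2]
Final permutation: [1, 3, 2]

[1, 3, 2]
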